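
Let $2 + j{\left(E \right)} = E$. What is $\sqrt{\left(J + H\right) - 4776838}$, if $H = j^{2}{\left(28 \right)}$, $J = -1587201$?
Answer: $i \sqrt{6363363} \approx 2522.6 i$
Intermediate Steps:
$j{\left(E \right)} = -2 + E$
$H = 676$ ($H = \left(-2 + 28\right)^{2} = 26^{2} = 676$)
$\sqrt{\left(J + H\right) - 4776838} = \sqrt{\left(-1587201 + 676\right) - 4776838} = \sqrt{-1586525 - 4776838} = \sqrt{-6363363} = i \sqrt{6363363}$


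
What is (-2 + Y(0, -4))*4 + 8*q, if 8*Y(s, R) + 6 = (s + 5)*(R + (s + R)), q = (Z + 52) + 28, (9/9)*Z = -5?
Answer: 569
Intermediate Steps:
Z = -5
q = 75 (q = (-5 + 52) + 28 = 47 + 28 = 75)
Y(s, R) = -¾ + (5 + s)*(s + 2*R)/8 (Y(s, R) = -¾ + ((s + 5)*(R + (s + R)))/8 = -¾ + ((5 + s)*(R + (R + s)))/8 = -¾ + ((5 + s)*(s + 2*R))/8 = -¾ + (5 + s)*(s + 2*R)/8)
(-2 + Y(0, -4))*4 + 8*q = (-2 + (-¾ + (⅛)*0² + (5/4)*(-4) + (5/8)*0 + (¼)*(-4)*0))*4 + 8*75 = (-2 + (-¾ + (⅛)*0 - 5 + 0 + 0))*4 + 600 = (-2 + (-¾ + 0 - 5 + 0 + 0))*4 + 600 = (-2 - 23/4)*4 + 600 = -31/4*4 + 600 = -31 + 600 = 569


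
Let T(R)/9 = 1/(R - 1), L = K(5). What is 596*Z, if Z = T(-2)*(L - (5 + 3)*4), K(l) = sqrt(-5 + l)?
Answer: 57216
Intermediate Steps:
L = 0 (L = sqrt(-5 + 5) = sqrt(0) = 0)
T(R) = 9/(-1 + R) (T(R) = 9/(R - 1) = 9/(-1 + R))
Z = 96 (Z = (9/(-1 - 2))*(0 - (5 + 3)*4) = (9/(-3))*(0 - 8*4) = (9*(-1/3))*(0 - 1*32) = -3*(0 - 32) = -3*(-32) = 96)
596*Z = 596*96 = 57216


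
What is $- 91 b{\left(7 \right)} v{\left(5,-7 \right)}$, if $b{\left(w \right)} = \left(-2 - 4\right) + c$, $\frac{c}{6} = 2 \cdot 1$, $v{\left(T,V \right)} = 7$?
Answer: $-3822$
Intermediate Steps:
$c = 12$ ($c = 6 \cdot 2 \cdot 1 = 6 \cdot 2 = 12$)
$b{\left(w \right)} = 6$ ($b{\left(w \right)} = \left(-2 - 4\right) + 12 = -6 + 12 = 6$)
$- 91 b{\left(7 \right)} v{\left(5,-7 \right)} = \left(-91\right) 6 \cdot 7 = \left(-546\right) 7 = -3822$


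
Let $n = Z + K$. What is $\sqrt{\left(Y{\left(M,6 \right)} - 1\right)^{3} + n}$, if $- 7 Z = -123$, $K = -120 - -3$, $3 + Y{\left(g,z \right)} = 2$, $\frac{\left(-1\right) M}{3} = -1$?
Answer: $\frac{4 i \sqrt{329}}{7} \approx 10.365 i$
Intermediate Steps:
$M = 3$ ($M = \left(-3\right) \left(-1\right) = 3$)
$Y{\left(g,z \right)} = -1$ ($Y{\left(g,z \right)} = -3 + 2 = -1$)
$K = -117$ ($K = -120 + 3 = -117$)
$Z = \frac{123}{7}$ ($Z = \left(- \frac{1}{7}\right) \left(-123\right) = \frac{123}{7} \approx 17.571$)
$n = - \frac{696}{7}$ ($n = \frac{123}{7} - 117 = - \frac{696}{7} \approx -99.429$)
$\sqrt{\left(Y{\left(M,6 \right)} - 1\right)^{3} + n} = \sqrt{\left(-1 - 1\right)^{3} - \frac{696}{7}} = \sqrt{\left(-2\right)^{3} - \frac{696}{7}} = \sqrt{-8 - \frac{696}{7}} = \sqrt{- \frac{752}{7}} = \frac{4 i \sqrt{329}}{7}$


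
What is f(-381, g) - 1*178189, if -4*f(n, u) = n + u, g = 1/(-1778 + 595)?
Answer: -210684906/1183 ≈ -1.7809e+5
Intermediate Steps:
g = -1/1183 (g = 1/(-1183) = -1/1183 ≈ -0.00084531)
f(n, u) = -n/4 - u/4 (f(n, u) = -(n + u)/4 = -n/4 - u/4)
f(-381, g) - 1*178189 = (-¼*(-381) - ¼*(-1/1183)) - 1*178189 = (381/4 + 1/4732) - 178189 = 112681/1183 - 178189 = -210684906/1183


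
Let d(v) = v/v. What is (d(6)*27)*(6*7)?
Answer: 1134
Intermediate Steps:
d(v) = 1
(d(6)*27)*(6*7) = (1*27)*(6*7) = 27*42 = 1134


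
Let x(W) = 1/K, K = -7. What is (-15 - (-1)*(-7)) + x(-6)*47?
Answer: -201/7 ≈ -28.714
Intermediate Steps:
x(W) = -1/7 (x(W) = 1/(-7) = -1/7)
(-15 - (-1)*(-7)) + x(-6)*47 = (-15 - (-1)*(-7)) - 1/7*47 = (-15 - 1*7) - 47/7 = (-15 - 7) - 47/7 = -22 - 47/7 = -201/7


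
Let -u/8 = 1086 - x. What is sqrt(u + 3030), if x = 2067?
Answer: 7*sqrt(222) ≈ 104.30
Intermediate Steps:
u = 7848 (u = -8*(1086 - 1*2067) = -8*(1086 - 2067) = -8*(-981) = 7848)
sqrt(u + 3030) = sqrt(7848 + 3030) = sqrt(10878) = 7*sqrt(222)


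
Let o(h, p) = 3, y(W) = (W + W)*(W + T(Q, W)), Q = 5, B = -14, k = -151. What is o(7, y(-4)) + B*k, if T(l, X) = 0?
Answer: 2117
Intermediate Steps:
y(W) = 2*W² (y(W) = (W + W)*(W + 0) = (2*W)*W = 2*W²)
o(7, y(-4)) + B*k = 3 - 14*(-151) = 3 + 2114 = 2117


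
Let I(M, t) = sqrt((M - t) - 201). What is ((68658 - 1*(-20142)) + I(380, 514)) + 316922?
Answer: 405722 + I*sqrt(335) ≈ 4.0572e+5 + 18.303*I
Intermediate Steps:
I(M, t) = sqrt(-201 + M - t)
((68658 - 1*(-20142)) + I(380, 514)) + 316922 = ((68658 - 1*(-20142)) + sqrt(-201 + 380 - 1*514)) + 316922 = ((68658 + 20142) + sqrt(-201 + 380 - 514)) + 316922 = (88800 + sqrt(-335)) + 316922 = (88800 + I*sqrt(335)) + 316922 = 405722 + I*sqrt(335)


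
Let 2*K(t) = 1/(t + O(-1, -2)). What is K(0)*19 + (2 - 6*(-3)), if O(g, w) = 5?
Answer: 219/10 ≈ 21.900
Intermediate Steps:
K(t) = 1/(2*(5 + t)) (K(t) = 1/(2*(t + 5)) = 1/(2*(5 + t)))
K(0)*19 + (2 - 6*(-3)) = (1/(2*(5 + 0)))*19 + (2 - 6*(-3)) = ((½)/5)*19 + (2 + 18) = ((½)*(⅕))*19 + 20 = (⅒)*19 + 20 = 19/10 + 20 = 219/10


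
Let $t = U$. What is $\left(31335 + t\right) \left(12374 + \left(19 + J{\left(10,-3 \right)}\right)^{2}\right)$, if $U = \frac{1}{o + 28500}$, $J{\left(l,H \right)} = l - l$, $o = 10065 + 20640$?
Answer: $\frac{1575055185924}{3947} \approx 3.9905 \cdot 10^{8}$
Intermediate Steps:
$o = 30705$
$J{\left(l,H \right)} = 0$
$U = \frac{1}{59205}$ ($U = \frac{1}{30705 + 28500} = \frac{1}{59205} \approx 1.689 \cdot 10^{-5}$)
$t = \frac{1}{59205} \approx 1.689 \cdot 10^{-5}$
$\left(31335 + t\right) \left(12374 + \left(19 + J{\left(10,-3 \right)}\right)^{2}\right) = \left(31335 + \frac{1}{59205}\right) \left(12374 + \left(19 + 0\right)^{2}\right) = \frac{1855188676 \left(12374 + 19^{2}\right)}{59205} = \frac{1855188676 \left(12374 + 361\right)}{59205} = \frac{1855188676}{59205} \cdot 12735 = \frac{1575055185924}{3947}$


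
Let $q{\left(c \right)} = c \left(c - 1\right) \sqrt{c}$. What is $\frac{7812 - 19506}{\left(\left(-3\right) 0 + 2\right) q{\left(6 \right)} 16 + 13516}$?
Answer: $- \frac{19757013}{22144082} + \frac{701640 \sqrt{6}}{11072041} \approx -0.73698$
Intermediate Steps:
$q{\left(c \right)} = c^{\frac{3}{2}} \left(-1 + c\right)$ ($q{\left(c \right)} = c \left(-1 + c\right) \sqrt{c} = c^{\frac{3}{2}} \left(-1 + c\right)$)
$\frac{7812 - 19506}{\left(\left(-3\right) 0 + 2\right) q{\left(6 \right)} 16 + 13516} = \frac{7812 - 19506}{\left(\left(-3\right) 0 + 2\right) 6^{\frac{3}{2}} \left(-1 + 6\right) 16 + 13516} = \frac{7812 - 19506}{\left(0 + 2\right) 6 \sqrt{6} \cdot 5 \cdot 16 + 13516} = - \frac{11694}{2 \cdot 30 \sqrt{6} \cdot 16 + 13516} = - \frac{11694}{60 \sqrt{6} \cdot 16 + 13516} = - \frac{11694}{960 \sqrt{6} + 13516} = - \frac{11694}{13516 + 960 \sqrt{6}}$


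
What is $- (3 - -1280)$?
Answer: $-1283$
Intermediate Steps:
$- (3 - -1280) = - (3 + 1280) = \left(-1\right) 1283 = -1283$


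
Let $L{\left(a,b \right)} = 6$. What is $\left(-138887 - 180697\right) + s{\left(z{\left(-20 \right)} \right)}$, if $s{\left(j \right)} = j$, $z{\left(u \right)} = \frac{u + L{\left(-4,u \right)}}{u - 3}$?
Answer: $- \frac{7350418}{23} \approx -3.1958 \cdot 10^{5}$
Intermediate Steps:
$z{\left(u \right)} = \frac{6 + u}{-3 + u}$ ($z{\left(u \right)} = \frac{u + 6}{u - 3} = \frac{6 + u}{-3 + u}$)
$\left(-138887 - 180697\right) + s{\left(z{\left(-20 \right)} \right)} = \left(-138887 - 180697\right) + \frac{6 - 20}{-3 - 20} = \left(-138887 - 180697\right) + \frac{1}{-23} \left(-14\right) = -319584 - - \frac{14}{23} = -319584 + \frac{14}{23} = - \frac{7350418}{23}$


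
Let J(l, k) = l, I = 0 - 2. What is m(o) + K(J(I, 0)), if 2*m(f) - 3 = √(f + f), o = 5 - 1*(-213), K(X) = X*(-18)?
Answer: 75/2 + √109 ≈ 47.940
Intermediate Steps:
I = -2
K(X) = -18*X
o = 218 (o = 5 + 213 = 218)
m(f) = 3/2 + √2*√f/2 (m(f) = 3/2 + √(f + f)/2 = 3/2 + √(2*f)/2 = 3/2 + (√2*√f)/2 = 3/2 + √2*√f/2)
m(o) + K(J(I, 0)) = (3/2 + √2*√218/2) - 18*(-2) = (3/2 + √109) + 36 = 75/2 + √109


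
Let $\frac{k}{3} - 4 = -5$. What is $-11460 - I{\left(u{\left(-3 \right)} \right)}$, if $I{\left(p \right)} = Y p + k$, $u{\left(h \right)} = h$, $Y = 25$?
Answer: $-11382$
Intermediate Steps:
$k = -3$ ($k = 12 + 3 \left(-5\right) = 12 - 15 = -3$)
$I{\left(p \right)} = -3 + 25 p$ ($I{\left(p \right)} = 25 p - 3 = -3 + 25 p$)
$-11460 - I{\left(u{\left(-3 \right)} \right)} = -11460 - \left(-3 + 25 \left(-3\right)\right) = -11460 - \left(-3 - 75\right) = -11460 - -78 = -11460 + 78 = -11382$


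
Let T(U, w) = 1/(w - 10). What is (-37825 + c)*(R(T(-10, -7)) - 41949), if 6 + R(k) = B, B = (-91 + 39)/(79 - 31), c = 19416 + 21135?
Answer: -686233699/6 ≈ -1.1437e+8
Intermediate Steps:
T(U, w) = 1/(-10 + w)
c = 40551
B = -13/12 (B = -52/48 = -52*1/48 = -13/12 ≈ -1.0833)
R(k) = -85/12 (R(k) = -6 - 13/12 = -85/12)
(-37825 + c)*(R(T(-10, -7)) - 41949) = (-37825 + 40551)*(-85/12 - 41949) = 2726*(-503473/12) = -686233699/6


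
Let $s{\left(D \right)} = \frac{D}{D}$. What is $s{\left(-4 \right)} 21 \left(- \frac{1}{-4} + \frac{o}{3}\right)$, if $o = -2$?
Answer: $- \frac{35}{4} \approx -8.75$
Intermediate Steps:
$s{\left(D \right)} = 1$
$s{\left(-4 \right)} 21 \left(- \frac{1}{-4} + \frac{o}{3}\right) = 1 \cdot 21 \left(- \frac{1}{-4} - \frac{2}{3}\right) = 21 \left(\left(-1\right) \left(- \frac{1}{4}\right) - \frac{2}{3}\right) = 21 \left(\frac{1}{4} - \frac{2}{3}\right) = 21 \left(- \frac{5}{12}\right) = - \frac{35}{4}$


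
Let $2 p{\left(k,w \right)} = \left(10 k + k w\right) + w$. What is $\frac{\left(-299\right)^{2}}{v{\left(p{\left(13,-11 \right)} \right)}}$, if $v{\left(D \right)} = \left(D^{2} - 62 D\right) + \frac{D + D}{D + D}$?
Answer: $\frac{89401}{889} \approx 100.56$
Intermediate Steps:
$p{\left(k,w \right)} = \frac{w}{2} + 5 k + \frac{k w}{2}$ ($p{\left(k,w \right)} = \frac{\left(10 k + k w\right) + w}{2} = \frac{w + 10 k + k w}{2} = \frac{w}{2} + 5 k + \frac{k w}{2}$)
$v{\left(D \right)} = 1 + D^{2} - 62 D$ ($v{\left(D \right)} = \left(D^{2} - 62 D\right) + \frac{2 D}{2 D} = \left(D^{2} - 62 D\right) + 2 D \frac{1}{2 D} = \left(D^{2} - 62 D\right) + 1 = 1 + D^{2} - 62 D$)
$\frac{\left(-299\right)^{2}}{v{\left(p{\left(13,-11 \right)} \right)}} = \frac{\left(-299\right)^{2}}{1 + \left(\frac{1}{2} \left(-11\right) + 5 \cdot 13 + \frac{1}{2} \cdot 13 \left(-11\right)\right)^{2} - 62 \left(\frac{1}{2} \left(-11\right) + 5 \cdot 13 + \frac{1}{2} \cdot 13 \left(-11\right)\right)} = \frac{89401}{1 + \left(- \frac{11}{2} + 65 - \frac{143}{2}\right)^{2} - 62 \left(- \frac{11}{2} + 65 - \frac{143}{2}\right)} = \frac{89401}{1 + \left(-12\right)^{2} - -744} = \frac{89401}{1 + 144 + 744} = \frac{89401}{889}$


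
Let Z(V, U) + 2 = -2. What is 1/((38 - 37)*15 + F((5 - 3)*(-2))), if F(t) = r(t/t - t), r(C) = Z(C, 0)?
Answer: 1/11 ≈ 0.090909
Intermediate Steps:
Z(V, U) = -4 (Z(V, U) = -2 - 2 = -4)
r(C) = -4
F(t) = -4
1/((38 - 37)*15 + F((5 - 3)*(-2))) = 1/((38 - 37)*15 - 4) = 1/(1*15 - 4) = 1/(15 - 4) = 1/11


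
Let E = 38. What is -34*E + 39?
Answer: -1253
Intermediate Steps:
-34*E + 39 = -34*38 + 39 = -1292 + 39 = -1253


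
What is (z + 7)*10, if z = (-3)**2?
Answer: 160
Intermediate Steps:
z = 9
(z + 7)*10 = (9 + 7)*10 = 16*10 = 160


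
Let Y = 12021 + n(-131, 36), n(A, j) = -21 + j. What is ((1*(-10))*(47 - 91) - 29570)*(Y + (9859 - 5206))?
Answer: -486150570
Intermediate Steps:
Y = 12036 (Y = 12021 + (-21 + 36) = 12021 + 15 = 12036)
((1*(-10))*(47 - 91) - 29570)*(Y + (9859 - 5206)) = ((1*(-10))*(47 - 91) - 29570)*(12036 + (9859 - 5206)) = (-10*(-44) - 29570)*(12036 + 4653) = (440 - 29570)*16689 = -29130*16689 = -486150570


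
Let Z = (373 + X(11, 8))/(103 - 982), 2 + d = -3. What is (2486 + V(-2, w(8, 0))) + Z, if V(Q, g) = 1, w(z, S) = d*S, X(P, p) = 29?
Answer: 728557/293 ≈ 2486.5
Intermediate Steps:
d = -5 (d = -2 - 3 = -5)
w(z, S) = -5*S
Z = -134/293 (Z = (373 + 29)/(103 - 982) = 402/(-879) = 402*(-1/879) = -134/293 ≈ -0.45734)
(2486 + V(-2, w(8, 0))) + Z = (2486 + 1) - 134/293 = 2487 - 134/293 = 728557/293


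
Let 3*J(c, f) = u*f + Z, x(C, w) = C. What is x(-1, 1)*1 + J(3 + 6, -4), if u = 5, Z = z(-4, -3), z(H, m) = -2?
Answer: -25/3 ≈ -8.3333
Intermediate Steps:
Z = -2
J(c, f) = -⅔ + 5*f/3 (J(c, f) = (5*f - 2)/3 = (-2 + 5*f)/3 = -⅔ + 5*f/3)
x(-1, 1)*1 + J(3 + 6, -4) = -1*1 + (-⅔ + (5/3)*(-4)) = -1 + (-⅔ - 20/3) = -1 - 22/3 = -25/3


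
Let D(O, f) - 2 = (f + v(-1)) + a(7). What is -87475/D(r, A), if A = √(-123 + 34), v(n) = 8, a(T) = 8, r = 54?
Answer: -1574550/413 + 87475*I*√89/413 ≈ -3812.5 + 1998.2*I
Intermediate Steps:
A = I*√89 (A = √(-89) = I*√89 ≈ 9.434*I)
D(O, f) = 18 + f (D(O, f) = 2 + ((f + 8) + 8) = 2 + ((8 + f) + 8) = 2 + (16 + f) = 18 + f)
-87475/D(r, A) = -87475/(18 + I*√89)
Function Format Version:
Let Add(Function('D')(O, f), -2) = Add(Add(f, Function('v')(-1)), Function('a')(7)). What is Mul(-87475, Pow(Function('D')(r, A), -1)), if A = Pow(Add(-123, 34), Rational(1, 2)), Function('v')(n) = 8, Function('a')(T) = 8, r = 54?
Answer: Add(Rational(-1574550, 413), Mul(Rational(87475, 413), I, Pow(89, Rational(1, 2)))) ≈ Add(-3812.5, Mul(1998.2, I))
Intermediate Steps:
A = Mul(I, Pow(89, Rational(1, 2))) (A = Pow(-89, Rational(1, 2)) = Mul(I, Pow(89, Rational(1, 2))) ≈ Mul(9.4340, I))
Function('D')(O, f) = Add(18, f) (Function('D')(O, f) = Add(2, Add(Add(f, 8), 8)) = Add(2, Add(Add(8, f), 8)) = Add(2, Add(16, f)) = Add(18, f))
Mul(-87475, Pow(Function('D')(r, A), -1)) = Mul(-87475, Pow(Add(18, Mul(I, Pow(89, Rational(1, 2)))), -1))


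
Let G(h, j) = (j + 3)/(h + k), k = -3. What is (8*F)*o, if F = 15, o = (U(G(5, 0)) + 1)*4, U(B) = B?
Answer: 1200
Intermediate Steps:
G(h, j) = (3 + j)/(-3 + h) (G(h, j) = (j + 3)/(h - 3) = (3 + j)/(-3 + h))
o = 10 (o = ((3 + 0)/(-3 + 5) + 1)*4 = (3/2 + 1)*4 = (5/2)*4 = 10)
(8*F)*o = (8*15)*10 = 120*10 = 1200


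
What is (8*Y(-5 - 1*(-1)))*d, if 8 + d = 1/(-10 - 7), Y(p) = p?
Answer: 4384/17 ≈ 257.88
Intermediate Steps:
d = -137/17 (d = -8 + 1/(-10 - 7) = -8 + 1/(-17) = -8 - 1/17 = -137/17 ≈ -8.0588)
(8*Y(-5 - 1*(-1)))*d = (8*(-5 - 1*(-1)))*(-137/17) = (8*(-5 + 1))*(-137/17) = (8*(-4))*(-137/17) = -32*(-137/17) = 4384/17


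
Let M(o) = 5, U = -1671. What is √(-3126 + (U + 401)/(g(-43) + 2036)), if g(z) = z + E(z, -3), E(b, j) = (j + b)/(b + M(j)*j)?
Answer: I*√2133229370/826 ≈ 55.916*I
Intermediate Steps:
E(b, j) = (b + j)/(b + 5*j) (E(b, j) = (j + b)/(b + 5*j) = (b + j)/(b + 5*j))
g(z) = z + (-3 + z)/(-15 + z) (g(z) = z + (z - 3)/(z + 5*(-3)) = z + (-3 + z)/(z - 15) = z + (-3 + z)/(-15 + z))
√(-3126 + (U + 401)/(g(-43) + 2036)) = √(-3126 + (-1671 + 401)/((-3 - 43 - 43*(-15 - 43))/(-15 - 43) + 2036)) = √(-3126 - 1270/((-3 - 43 - 43*(-58))/(-58) + 2036)) = √(-3126 - 1270/(-(-3 - 43 + 2494)/58 + 2036)) = √(-3126 - 1270/(-1/58*2448 + 2036)) = √(-3126 - 1270/(-1224/29 + 2036)) = √(-3126 - 1270/57820/29) = √(-3126 - 1270*29/57820) = √(-3126 - 3683/5782) = √(-18078215/5782) = I*√2133229370/826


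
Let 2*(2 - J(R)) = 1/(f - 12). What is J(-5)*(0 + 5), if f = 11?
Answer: 25/2 ≈ 12.500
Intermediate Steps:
J(R) = 5/2 (J(R) = 2 - 1/(2*(11 - 12)) = 2 - 1/2/(-1) = 2 - 1/2*(-1) = 2 + 1/2 = 5/2)
J(-5)*(0 + 5) = 5*(0 + 5)/2 = (5/2)*5 = 25/2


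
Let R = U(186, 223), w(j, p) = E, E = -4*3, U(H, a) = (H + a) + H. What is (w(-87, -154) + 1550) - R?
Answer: 943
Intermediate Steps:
U(H, a) = a + 2*H
E = -12
w(j, p) = -12
R = 595 (R = 223 + 2*186 = 223 + 372 = 595)
(w(-87, -154) + 1550) - R = (-12 + 1550) - 1*595 = 1538 - 595 = 943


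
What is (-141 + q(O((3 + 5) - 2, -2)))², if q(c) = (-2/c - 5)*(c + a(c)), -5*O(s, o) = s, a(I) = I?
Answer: 17689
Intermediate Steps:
O(s, o) = -s/5
q(c) = 2*c*(-5 - 2/c) (q(c) = (-2/c - 5)*(c + c) = (-5 - 2/c)*(2*c) = 2*c*(-5 - 2/c))
(-141 + q(O((3 + 5) - 2, -2)))² = (-141 + (-4 - (-2)*((3 + 5) - 2)))² = (-141 + (-4 - (-2)*(8 - 2)))² = (-141 + (-4 - (-2)*6))² = (-141 + (-4 - 10*(-6/5)))² = (-141 + (-4 + 12))² = (-141 + 8)² = (-133)² = 17689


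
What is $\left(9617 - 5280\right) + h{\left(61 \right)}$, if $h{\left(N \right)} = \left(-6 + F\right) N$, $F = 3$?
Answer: $4154$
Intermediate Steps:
$h{\left(N \right)} = - 3 N$ ($h{\left(N \right)} = \left(-6 + 3\right) N = - 3 N$)
$\left(9617 - 5280\right) + h{\left(61 \right)} = \left(9617 - 5280\right) - 183 = 4337 - 183 = 4154$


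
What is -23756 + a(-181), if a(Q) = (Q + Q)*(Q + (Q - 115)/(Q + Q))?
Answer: 41470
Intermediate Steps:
a(Q) = 2*Q*(Q + (-115 + Q)/(2*Q)) (a(Q) = (2*Q)*(Q + (-115 + Q)/((2*Q))) = (2*Q)*(Q + (-115 + Q)*(1/(2*Q))) = (2*Q)*(Q + (-115 + Q)/(2*Q)) = 2*Q*(Q + (-115 + Q)/(2*Q)))
-23756 + a(-181) = -23756 + (-115 - 181 + 2*(-181)²) = -23756 + (-115 - 181 + 2*32761) = -23756 + (-115 - 181 + 65522) = -23756 + 65226 = 41470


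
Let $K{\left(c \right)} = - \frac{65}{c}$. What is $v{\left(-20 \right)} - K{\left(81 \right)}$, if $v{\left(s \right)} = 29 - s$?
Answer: $\frac{4034}{81} \approx 49.802$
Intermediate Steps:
$v{\left(-20 \right)} - K{\left(81 \right)} = \left(29 - -20\right) - - \frac{65}{81} = \left(29 + 20\right) - \left(-65\right) \frac{1}{81} = 49 - - \frac{65}{81} = 49 + \frac{65}{81} = \frac{4034}{81}$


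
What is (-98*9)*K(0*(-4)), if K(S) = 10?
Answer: -8820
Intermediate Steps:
(-98*9)*K(0*(-4)) = -98*9*10 = -882*10 = -8820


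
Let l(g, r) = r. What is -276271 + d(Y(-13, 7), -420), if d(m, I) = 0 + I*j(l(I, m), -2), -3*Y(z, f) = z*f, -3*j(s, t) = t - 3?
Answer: -276971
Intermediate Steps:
j(s, t) = 1 - t/3 (j(s, t) = -(t - 3)/3 = -(-3 + t)/3 = 1 - t/3)
Y(z, f) = -f*z/3 (Y(z, f) = -z*f/3 = -f*z/3)
d(m, I) = 5*I/3 (d(m, I) = 0 + I*(1 - ⅓*(-2)) = 0 + I*(1 + ⅔) = 0 + I*(5/3) = 0 + 5*I/3 = 5*I/3)
-276271 + d(Y(-13, 7), -420) = -276271 + (5/3)*(-420) = -276271 - 700 = -276971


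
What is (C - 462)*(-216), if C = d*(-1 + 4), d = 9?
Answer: 93960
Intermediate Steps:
C = 27 (C = 9*(-1 + 4) = 9*3 = 27)
(C - 462)*(-216) = (27 - 462)*(-216) = -435*(-216) = 93960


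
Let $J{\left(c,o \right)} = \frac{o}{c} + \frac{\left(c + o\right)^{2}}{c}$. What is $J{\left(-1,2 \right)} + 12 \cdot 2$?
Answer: $21$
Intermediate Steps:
$J{\left(c,o \right)} = \frac{o}{c} + \frac{\left(c + o\right)^{2}}{c}$
$J{\left(-1,2 \right)} + 12 \cdot 2 = \frac{2 + \left(-1 + 2\right)^{2}}{-1} + 12 \cdot 2 = - (2 + 1^{2}) + 24 = - (2 + 1) + 24 = \left(-1\right) 3 + 24 = -3 + 24 = 21$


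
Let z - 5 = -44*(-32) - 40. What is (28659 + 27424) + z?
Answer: 57456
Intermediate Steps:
z = 1373 (z = 5 + (-44*(-32) - 40) = 5 + (1408 - 40) = 5 + 1368 = 1373)
(28659 + 27424) + z = (28659 + 27424) + 1373 = 56083 + 1373 = 57456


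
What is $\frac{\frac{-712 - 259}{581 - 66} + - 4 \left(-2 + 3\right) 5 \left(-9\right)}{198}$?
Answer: $\frac{8339}{9270} \approx 0.89957$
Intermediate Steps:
$\frac{\frac{-712 - 259}{581 - 66} + - 4 \left(-2 + 3\right) 5 \left(-9\right)}{198} = \frac{- \frac{971}{515} + - 4 \cdot 1 \cdot 5 \left(-9\right)}{198} = \frac{\left(-971\right) \frac{1}{515} + \left(-4\right) 5 \left(-9\right)}{198} = \frac{- \frac{971}{515} - -180}{198} = \frac{- \frac{971}{515} + 180}{198} = \frac{1}{198} \cdot \frac{91729}{515} = \frac{8339}{9270}$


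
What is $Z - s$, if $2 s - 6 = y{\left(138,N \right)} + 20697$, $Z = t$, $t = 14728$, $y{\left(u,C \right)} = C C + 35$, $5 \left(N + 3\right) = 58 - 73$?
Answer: $4341$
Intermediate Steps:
$N = -6$ ($N = -3 + \frac{58 - 73}{5} = -3 + \frac{1}{5} \left(-15\right) = -3 - 3 = -6$)
$y{\left(u,C \right)} = 35 + C^{2}$ ($y{\left(u,C \right)} = C^{2} + 35 = 35 + C^{2}$)
$Z = 14728$
$s = 10387$ ($s = 3 + \frac{\left(35 + \left(-6\right)^{2}\right) + 20697}{2} = 3 + \frac{\left(35 + 36\right) + 20697}{2} = 3 + \frac{71 + 20697}{2} = 3 + \frac{1}{2} \cdot 20768 = 3 + 10384 = 10387$)
$Z - s = 14728 - 10387 = 4341$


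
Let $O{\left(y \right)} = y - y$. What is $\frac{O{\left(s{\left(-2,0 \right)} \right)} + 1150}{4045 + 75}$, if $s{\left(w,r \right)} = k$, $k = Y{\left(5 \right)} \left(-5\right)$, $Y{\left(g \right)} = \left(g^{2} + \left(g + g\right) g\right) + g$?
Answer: $\frac{115}{412} \approx 0.27913$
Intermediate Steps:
$Y{\left(g \right)} = g + 3 g^{2}$ ($Y{\left(g \right)} = \left(g^{2} + 2 g g\right) + g = \left(g^{2} + 2 g^{2}\right) + g = 3 g^{2} + g = g + 3 g^{2}$)
$k = -400$ ($k = 5 \left(1 + 3 \cdot 5\right) \left(-5\right) = 5 \left(1 + 15\right) \left(-5\right) = 5 \cdot 16 \left(-5\right) = 80 \left(-5\right) = -400$)
$s{\left(w,r \right)} = -400$
$O{\left(y \right)} = 0$
$\frac{O{\left(s{\left(-2,0 \right)} \right)} + 1150}{4045 + 75} = \frac{0 + 1150}{4045 + 75} = \frac{1150}{4120} = 1150 \cdot \frac{1}{4120} = \frac{115}{412}$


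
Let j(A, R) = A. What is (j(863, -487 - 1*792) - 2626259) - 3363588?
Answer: -5988984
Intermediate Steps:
(j(863, -487 - 1*792) - 2626259) - 3363588 = (863 - 2626259) - 3363588 = -2625396 - 3363588 = -5988984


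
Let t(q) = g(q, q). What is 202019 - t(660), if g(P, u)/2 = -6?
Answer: 202031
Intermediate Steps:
g(P, u) = -12 (g(P, u) = 2*(-6) = -12)
t(q) = -12
202019 - t(660) = 202019 - 1*(-12) = 202019 + 12 = 202031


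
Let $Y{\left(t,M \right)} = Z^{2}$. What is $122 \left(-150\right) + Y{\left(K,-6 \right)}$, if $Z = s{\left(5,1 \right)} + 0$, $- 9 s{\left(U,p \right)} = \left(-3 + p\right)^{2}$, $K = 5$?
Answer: $- \frac{1482284}{81} \approx -18300.0$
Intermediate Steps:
$s{\left(U,p \right)} = - \frac{\left(-3 + p\right)^{2}}{9}$
$Z = - \frac{4}{9}$ ($Z = - \frac{\left(-3 + 1\right)^{2}}{9} + 0 = - \frac{\left(-2\right)^{2}}{9} + 0 = \left(- \frac{1}{9}\right) 4 + 0 = - \frac{4}{9} + 0 = - \frac{4}{9} \approx -0.44444$)
$Y{\left(t,M \right)} = \frac{16}{81}$ ($Y{\left(t,M \right)} = \left(- \frac{4}{9}\right)^{2} = \frac{16}{81}$)
$122 \left(-150\right) + Y{\left(K,-6 \right)} = 122 \left(-150\right) + \frac{16}{81} = -18300 + \frac{16}{81} = - \frac{1482284}{81}$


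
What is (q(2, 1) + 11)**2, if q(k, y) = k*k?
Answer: 225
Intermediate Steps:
q(k, y) = k**2
(q(2, 1) + 11)**2 = (2**2 + 11)**2 = (4 + 11)**2 = 15**2 = 225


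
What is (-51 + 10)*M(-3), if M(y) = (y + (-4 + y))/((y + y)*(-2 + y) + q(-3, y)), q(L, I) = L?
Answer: 410/27 ≈ 15.185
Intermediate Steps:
M(y) = (-4 + 2*y)/(-3 + 2*y*(-2 + y)) (M(y) = (y + (-4 + y))/((y + y)*(-2 + y) - 3) = (-4 + 2*y)/((2*y)*(-2 + y) - 3) = (-4 + 2*y)/(2*y*(-2 + y) - 3) = (-4 + 2*y)/(-3 + 2*y*(-2 + y)))
(-51 + 10)*M(-3) = (-51 + 10)*(2*(2 - 1*(-3))/(3 - 2*(-3)² + 4*(-3))) = -82*(2 + 3)/(3 - 2*9 - 12) = -82*5/(3 - 18 - 12) = -82*5/(-27) = -82*(-1)*5/27 = -41*(-10/27) = 410/27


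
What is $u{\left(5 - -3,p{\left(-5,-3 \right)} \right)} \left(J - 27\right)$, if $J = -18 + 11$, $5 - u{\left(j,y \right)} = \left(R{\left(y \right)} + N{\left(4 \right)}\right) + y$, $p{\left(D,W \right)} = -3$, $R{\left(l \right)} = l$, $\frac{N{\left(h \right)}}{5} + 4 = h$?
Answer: $-374$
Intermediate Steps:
$N{\left(h \right)} = -20 + 5 h$
$u{\left(j,y \right)} = 5 - 2 y$ ($u{\left(j,y \right)} = 5 - \left(\left(y + \left(-20 + 5 \cdot 4\right)\right) + y\right) = 5 - \left(\left(y + \left(-20 + 20\right)\right) + y\right) = 5 - \left(\left(y + 0\right) + y\right) = 5 - \left(y + y\right) = 5 - 2 y$)
$J = -7$
$u{\left(5 - -3,p{\left(-5,-3 \right)} \right)} \left(J - 27\right) = \left(5 - -6\right) \left(-7 - 27\right) = \left(5 + 6\right) \left(-34\right) = 11 \left(-34\right) = -374$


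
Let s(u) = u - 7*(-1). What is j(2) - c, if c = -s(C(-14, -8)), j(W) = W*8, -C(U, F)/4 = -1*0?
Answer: 23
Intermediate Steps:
C(U, F) = 0 (C(U, F) = -(-4)*0 = -4*0 = 0)
j(W) = 8*W
s(u) = 7 + u (s(u) = u + 7 = 7 + u)
c = -7 (c = -(7 + 0) = -1*7 = -7)
j(2) - c = 8*2 - 1*(-7) = 16 + 7 = 23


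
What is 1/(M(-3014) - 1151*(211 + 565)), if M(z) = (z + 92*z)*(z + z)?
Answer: 1/1688767280 ≈ 5.9215e-10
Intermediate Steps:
M(z) = 186*z**2 (M(z) = (93*z)*(2*z) = 186*z**2)
1/(M(-3014) - 1151*(211 + 565)) = 1/(186*(-3014)**2 - 1151*(211 + 565)) = 1/(186*9084196 - 1151*776) = 1/(1689660456 - 893176) = 1/1688767280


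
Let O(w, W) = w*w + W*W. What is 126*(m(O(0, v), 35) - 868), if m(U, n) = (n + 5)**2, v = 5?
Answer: 92232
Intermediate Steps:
O(w, W) = W**2 + w**2 (O(w, W) = w**2 + W**2 = W**2 + w**2)
m(U, n) = (5 + n)**2
126*(m(O(0, v), 35) - 868) = 126*((5 + 35)**2 - 868) = 126*(40**2 - 868) = 126*(1600 - 868) = 126*732 = 92232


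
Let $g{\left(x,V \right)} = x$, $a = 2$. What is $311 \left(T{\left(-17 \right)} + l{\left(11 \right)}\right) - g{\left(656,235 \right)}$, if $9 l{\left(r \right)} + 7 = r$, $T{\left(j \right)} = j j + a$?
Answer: $\frac{809849}{9} \approx 89983.0$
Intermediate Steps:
$T{\left(j \right)} = 2 + j^{2}$ ($T{\left(j \right)} = j j + 2 = j^{2} + 2 = 2 + j^{2}$)
$l{\left(r \right)} = - \frac{7}{9} + \frac{r}{9}$
$311 \left(T{\left(-17 \right)} + l{\left(11 \right)}\right) - g{\left(656,235 \right)} = 311 \left(\left(2 + \left(-17\right)^{2}\right) + \left(- \frac{7}{9} + \frac{1}{9} \cdot 11\right)\right) - 656 = 311 \left(\left(2 + 289\right) + \left(- \frac{7}{9} + \frac{11}{9}\right)\right) - 656 = 311 \left(291 + \frac{4}{9}\right) - 656 = 311 \cdot \frac{2623}{9} - 656 = \frac{815753}{9} - 656 = \frac{809849}{9}$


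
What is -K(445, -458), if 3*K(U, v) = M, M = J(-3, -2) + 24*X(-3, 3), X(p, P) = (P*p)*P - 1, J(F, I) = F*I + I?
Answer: 668/3 ≈ 222.67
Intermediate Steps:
J(F, I) = I + F*I
X(p, P) = -1 + p*P² (X(p, P) = p*P² - 1 = -1 + p*P²)
M = -668 (M = -2*(1 - 3) + 24*(-1 - 3*3²) = -2*(-2) + 24*(-1 - 3*9) = 4 + 24*(-1 - 27) = 4 + 24*(-28) = 4 - 672 = -668)
K(U, v) = -668/3 (K(U, v) = (⅓)*(-668) = -668/3)
-K(445, -458) = -1*(-668/3) = 668/3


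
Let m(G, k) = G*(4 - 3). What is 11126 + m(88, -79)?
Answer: 11214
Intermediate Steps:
m(G, k) = G (m(G, k) = G*1 = G)
11126 + m(88, -79) = 11126 + 88 = 11214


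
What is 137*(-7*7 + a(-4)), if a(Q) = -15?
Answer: -8768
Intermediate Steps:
137*(-7*7 + a(-4)) = 137*(-7*7 - 15) = 137*(-49 - 15) = 137*(-64) = -8768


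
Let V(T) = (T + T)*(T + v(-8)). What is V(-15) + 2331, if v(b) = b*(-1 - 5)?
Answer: 1341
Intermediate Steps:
v(b) = -6*b (v(b) = b*(-6) = -6*b)
V(T) = 2*T*(48 + T) (V(T) = (T + T)*(T - 6*(-8)) = (2*T)*(T + 48) = (2*T)*(48 + T) = 2*T*(48 + T))
V(-15) + 2331 = 2*(-15)*(48 - 15) + 2331 = 2*(-15)*33 + 2331 = -990 + 2331 = 1341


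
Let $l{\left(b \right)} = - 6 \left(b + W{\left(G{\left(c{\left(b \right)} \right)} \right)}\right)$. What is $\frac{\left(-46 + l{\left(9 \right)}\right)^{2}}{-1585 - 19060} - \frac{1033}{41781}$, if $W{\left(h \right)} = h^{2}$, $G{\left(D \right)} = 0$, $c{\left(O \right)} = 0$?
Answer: $- \frac{87827257}{172513749} \approx -0.5091$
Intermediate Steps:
$l{\left(b \right)} = - 6 b$ ($l{\left(b \right)} = - 6 \left(b + 0^{2}\right) = - 6 \left(b + 0\right) = - 6 b$)
$\frac{\left(-46 + l{\left(9 \right)}\right)^{2}}{-1585 - 19060} - \frac{1033}{41781} = \frac{\left(-46 - 54\right)^{2}}{-1585 - 19060} - \frac{1033}{41781} = \frac{\left(-46 - 54\right)^{2}}{-20645} - \frac{1033}{41781} = \left(-100\right)^{2} \left(- \frac{1}{20645}\right) - \frac{1033}{41781} = 10000 \left(- \frac{1}{20645}\right) - \frac{1033}{41781} = - \frac{2000}{4129} - \frac{1033}{41781} = - \frac{87827257}{172513749}$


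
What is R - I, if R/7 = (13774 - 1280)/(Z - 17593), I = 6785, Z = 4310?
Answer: -90212613/13283 ≈ -6791.6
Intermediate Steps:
R = -87458/13283 (R = 7*((13774 - 1280)/(4310 - 17593)) = 7*(12494/(-13283)) = 7*(12494*(-1/13283)) = 7*(-12494/13283) = -87458/13283 ≈ -6.5842)
R - I = -87458/13283 - 1*6785 = -87458/13283 - 6785 = -90212613/13283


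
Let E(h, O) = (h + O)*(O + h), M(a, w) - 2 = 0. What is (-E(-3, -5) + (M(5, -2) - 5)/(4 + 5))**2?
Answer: 37249/9 ≈ 4138.8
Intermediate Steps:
M(a, w) = 2 (M(a, w) = 2 + 0 = 2)
E(h, O) = (O + h)**2 (E(h, O) = (O + h)*(O + h) = (O + h)**2)
(-E(-3, -5) + (M(5, -2) - 5)/(4 + 5))**2 = (-(-5 - 3)**2 + (2 - 5)/(4 + 5))**2 = (-1*(-8)**2 - 3/9)**2 = (-1*64 - 3*1/9)**2 = (-64 - 1/3)**2 = (-193/3)**2 = 37249/9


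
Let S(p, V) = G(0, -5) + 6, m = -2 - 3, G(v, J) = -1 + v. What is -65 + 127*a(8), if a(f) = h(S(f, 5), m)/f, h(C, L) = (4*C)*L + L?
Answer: -13855/8 ≈ -1731.9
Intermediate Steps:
m = -5
S(p, V) = 5 (S(p, V) = (-1 + 0) + 6 = -1 + 6 = 5)
h(C, L) = L + 4*C*L (h(C, L) = 4*C*L + L = L + 4*C*L)
a(f) = -105/f (a(f) = (-5*(1 + 4*5))/f = (-5*(1 + 20))/f = (-5*21)/f = -105/f)
-65 + 127*a(8) = -65 + 127*(-105/8) = -65 - 13335/8 = -13855/8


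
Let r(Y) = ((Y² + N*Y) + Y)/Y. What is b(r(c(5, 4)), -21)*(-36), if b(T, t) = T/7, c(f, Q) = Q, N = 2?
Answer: -36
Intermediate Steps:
r(Y) = (Y² + 3*Y)/Y (r(Y) = ((Y² + 2*Y) + Y)/Y = (Y² + 3*Y)/Y)
b(T, t) = T/7 (b(T, t) = T*(⅐) = T/7)
b(r(c(5, 4)), -21)*(-36) = ((3 + 4)/7)*(-36) = ((⅐)*7)*(-36) = 1*(-36) = -36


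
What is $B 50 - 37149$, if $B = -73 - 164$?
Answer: $-48999$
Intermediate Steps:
$B = -237$ ($B = -73 - 164 = -237$)
$B 50 - 37149 = \left(-237\right) 50 - 37149 = -11850 - 37149 = -48999$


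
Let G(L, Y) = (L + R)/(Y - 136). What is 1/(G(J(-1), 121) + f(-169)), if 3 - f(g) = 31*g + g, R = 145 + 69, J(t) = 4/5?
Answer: 25/134917 ≈ 0.00018530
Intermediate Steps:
J(t) = ⅘ (J(t) = 4*(⅕) = ⅘)
R = 214
f(g) = 3 - 32*g (f(g) = 3 - (31*g + g) = 3 - 32*g)
G(L, Y) = (214 + L)/(-136 + Y) (G(L, Y) = (L + 214)/(Y - 136) = (214 + L)/(-136 + Y))
1/(G(J(-1), 121) + f(-169)) = 1/((214 + ⅘)/(-136 + 121) + (3 - 32*(-169))) = 1/((1074/5)/(-15) + (3 + 5408)) = 1/(-1/15*1074/5 + 5411) = 1/(-358/25 + 5411) = 1/(134917/25) = 25/134917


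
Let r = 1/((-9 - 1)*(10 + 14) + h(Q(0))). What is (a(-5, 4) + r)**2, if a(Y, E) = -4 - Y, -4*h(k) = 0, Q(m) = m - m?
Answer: 57121/57600 ≈ 0.99168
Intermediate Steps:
Q(m) = 0
h(k) = 0 (h(k) = -1/4*0 = 0)
r = -1/240 (r = 1/((-9 - 1)*(10 + 14) + 0) = 1/(-10*24 + 0) = 1/(-240 + 0) = 1/(-240) = -1/240 ≈ -0.0041667)
(a(-5, 4) + r)**2 = ((-4 - 1*(-5)) - 1/240)**2 = ((-4 + 5) - 1/240)**2 = (1 - 1/240)**2 = (239/240)**2 = 57121/57600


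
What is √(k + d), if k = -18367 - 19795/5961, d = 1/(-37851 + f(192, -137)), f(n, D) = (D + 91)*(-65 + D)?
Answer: I*√532403591729811973401/170240199 ≈ 135.54*I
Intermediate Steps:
f(n, D) = (-65 + D)*(91 + D) (f(n, D) = (91 + D)*(-65 + D) = (-65 + D)*(91 + D))
d = -1/28559 (d = 1/(-37851 + (-5915 + (-137)² + 26*(-137))) = 1/(-37851 + (-5915 + 18769 - 3562)) = 1/(-37851 + 9292) = 1/(-28559) = -1/28559 ≈ -3.5015e-5)
k = -109505482/5961 (k = -18367 - 19795/5961 = -109505482/5961 ≈ -18370.)
√(k + d) = √(-109505482/5961 - 1/28559) = √(-3127367066399/170240199) = I*√532403591729811973401/170240199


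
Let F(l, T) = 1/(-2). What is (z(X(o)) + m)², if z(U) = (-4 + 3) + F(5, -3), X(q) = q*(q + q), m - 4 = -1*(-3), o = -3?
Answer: 121/4 ≈ 30.250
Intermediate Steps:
F(l, T) = -½
m = 7 (m = 4 - 1*(-3) = 4 + 3 = 7)
X(q) = 2*q² (X(q) = q*(2*q) = 2*q²)
z(U) = -3/2 (z(U) = (-4 + 3) - ½ = -1 - ½ = -3/2)
(z(X(o)) + m)² = (-3/2 + 7)² = (11/2)² = 121/4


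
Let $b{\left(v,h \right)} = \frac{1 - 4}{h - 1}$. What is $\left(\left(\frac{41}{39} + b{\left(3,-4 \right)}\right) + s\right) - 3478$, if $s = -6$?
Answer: $- \frac{679058}{195} \approx -3482.3$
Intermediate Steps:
$b{\left(v,h \right)} = - \frac{3}{-1 + h}$
$\left(\left(\frac{41}{39} + b{\left(3,-4 \right)}\right) + s\right) - 3478 = \left(\left(\frac{41}{39} - \frac{3}{-1 - 4}\right) - 6\right) - 3478 = \left(\left(41 \cdot \frac{1}{39} - \frac{3}{-5}\right) - 6\right) - 3478 = \left(\left(\frac{41}{39} - - \frac{3}{5}\right) - 6\right) - 3478 = \left(\left(\frac{41}{39} + \frac{3}{5}\right) - 6\right) - 3478 = \left(\frac{322}{195} - 6\right) - 3478 = - \frac{848}{195} - 3478 = - \frac{679058}{195}$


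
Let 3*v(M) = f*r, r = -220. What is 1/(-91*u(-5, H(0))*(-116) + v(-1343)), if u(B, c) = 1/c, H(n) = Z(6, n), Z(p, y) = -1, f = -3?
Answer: -1/10336 ≈ -9.6749e-5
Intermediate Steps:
H(n) = -1
v(M) = 220 (v(M) = (-3*(-220))/3 = (1/3)*660 = 220)
1/(-91*u(-5, H(0))*(-116) + v(-1343)) = 1/(-91/(-1)*(-116) + 220) = 1/(-91*(-1)*(-116) + 220) = 1/(91*(-116) + 220) = 1/(-10556 + 220) = 1/(-10336) = -1/10336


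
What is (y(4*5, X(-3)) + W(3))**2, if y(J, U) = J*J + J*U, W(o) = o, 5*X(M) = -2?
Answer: 156025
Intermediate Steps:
X(M) = -2/5 (X(M) = (1/5)*(-2) = -2/5)
y(J, U) = J**2 + J*U
(y(4*5, X(-3)) + W(3))**2 = ((4*5)*(4*5 - 2/5) + 3)**2 = (20*(20 - 2/5) + 3)**2 = (20*(98/5) + 3)**2 = (392 + 3)**2 = 395**2 = 156025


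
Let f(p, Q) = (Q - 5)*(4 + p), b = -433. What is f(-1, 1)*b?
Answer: 5196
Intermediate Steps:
f(p, Q) = (-5 + Q)*(4 + p)
f(-1, 1)*b = (-20 - 5*(-1) + 4*1 + 1*(-1))*(-433) = (-20 + 5 + 4 - 1)*(-433) = -12*(-433) = 5196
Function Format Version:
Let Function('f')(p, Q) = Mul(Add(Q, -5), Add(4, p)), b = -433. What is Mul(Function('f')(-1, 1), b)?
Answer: 5196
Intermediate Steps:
Function('f')(p, Q) = Mul(Add(-5, Q), Add(4, p))
Mul(Function('f')(-1, 1), b) = Mul(Add(-20, Mul(-5, -1), Mul(4, 1), Mul(1, -1)), -433) = Mul(Add(-20, 5, 4, -1), -433) = Mul(-12, -433) = 5196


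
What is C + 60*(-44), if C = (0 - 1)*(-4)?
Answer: -2636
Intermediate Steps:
C = 4 (C = -1*(-4) = 4)
C + 60*(-44) = 4 + 60*(-44) = 4 - 2640 = -2636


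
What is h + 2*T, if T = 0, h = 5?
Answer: 5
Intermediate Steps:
h + 2*T = 5 + 2*0 = 5 + 0 = 5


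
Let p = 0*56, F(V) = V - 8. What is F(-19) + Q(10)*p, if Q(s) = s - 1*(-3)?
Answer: -27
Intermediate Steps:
Q(s) = 3 + s (Q(s) = s + 3 = 3 + s)
F(V) = -8 + V
p = 0
F(-19) + Q(10)*p = (-8 - 19) + (3 + 10)*0 = -27 + 13*0 = -27 + 0 = -27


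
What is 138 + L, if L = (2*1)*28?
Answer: 194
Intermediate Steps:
L = 56 (L = 2*28 = 56)
138 + L = 138 + 56 = 194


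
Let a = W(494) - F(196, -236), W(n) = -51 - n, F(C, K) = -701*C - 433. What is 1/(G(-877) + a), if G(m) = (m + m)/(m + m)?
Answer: 1/137285 ≈ 7.2841e-6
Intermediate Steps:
G(m) = 1 (G(m) = (2*m)/((2*m)) = (2*m)*(1/(2*m)) = 1)
F(C, K) = -433 - 701*C
a = 137284 (a = (-51 - 1*494) - (-433 - 701*196) = (-51 - 494) - (-433 - 137396) = -545 - 1*(-137829) = -545 + 137829 = 137284)
1/(G(-877) + a) = 1/(1 + 137284) = 1/137285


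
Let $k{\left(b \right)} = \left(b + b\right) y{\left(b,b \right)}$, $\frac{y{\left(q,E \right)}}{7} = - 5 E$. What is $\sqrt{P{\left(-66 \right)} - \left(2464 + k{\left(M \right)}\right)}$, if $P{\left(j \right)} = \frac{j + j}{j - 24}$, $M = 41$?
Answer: $\frac{4 \sqrt{1620105}}{15} \approx 339.42$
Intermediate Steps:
$y{\left(q,E \right)} = - 35 E$ ($y{\left(q,E \right)} = 7 \left(- 5 E\right) = - 35 E$)
$k{\left(b \right)} = - 70 b^{2}$ ($k{\left(b \right)} = \left(b + b\right) \left(- 35 b\right) = 2 b \left(- 35 b\right) = - 70 b^{2}$)
$P{\left(j \right)} = \frac{2 j}{-24 + j}$
$\sqrt{P{\left(-66 \right)} - \left(2464 + k{\left(M \right)}\right)} = \sqrt{2 \left(-66\right) \frac{1}{-24 - 66} - \left(2464 - 70 \cdot 41^{2}\right)} = \sqrt{2 \left(-66\right) \frac{1}{-90} - \left(2464 - 117670\right)} = \sqrt{2 \left(-66\right) \left(- \frac{1}{90}\right) - -115206} = \sqrt{\frac{22}{15} + \left(-2464 + 117670\right)} = \sqrt{\frac{22}{15} + 115206} = \sqrt{\frac{1728112}{15}} = \frac{4 \sqrt{1620105}}{15}$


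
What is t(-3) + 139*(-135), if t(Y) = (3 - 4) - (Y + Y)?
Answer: -18760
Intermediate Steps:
t(Y) = -1 - 2*Y
t(-3) + 139*(-135) = (-1 - 2*(-3)) + 139*(-135) = (-1 + 6) - 18765 = 5 - 18765 = -18760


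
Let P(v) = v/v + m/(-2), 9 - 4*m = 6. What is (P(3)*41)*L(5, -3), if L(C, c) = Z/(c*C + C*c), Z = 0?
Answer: 0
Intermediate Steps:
m = ¾ (m = 9/4 - ¼*6 = 9/4 - 3/2 = ¾ ≈ 0.75000)
P(v) = 5/8 (P(v) = v/v + (¾)/(-2) = 1 + (¾)*(-½) = 1 - 3/8 = 5/8)
L(C, c) = 0 (L(C, c) = 0/(c*C + C*c) = 0/(C*c + C*c) = 0/((2*C*c)) = 0*(1/(2*C*c)) = 0)
(P(3)*41)*L(5, -3) = ((5/8)*41)*0 = (205/8)*0 = 0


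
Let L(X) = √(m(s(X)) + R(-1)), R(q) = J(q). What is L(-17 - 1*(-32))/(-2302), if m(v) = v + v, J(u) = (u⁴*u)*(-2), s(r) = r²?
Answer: -√113/1151 ≈ -0.0092356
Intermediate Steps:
J(u) = -2*u⁵ (J(u) = u⁵*(-2) = -2*u⁵)
R(q) = -2*q⁵
m(v) = 2*v
L(X) = √(2 + 2*X²) (L(X) = √(2*X² - 2*(-1)⁵) = √(2*X² - 2*(-1)) = √(2*X² + 2) = √(2 + 2*X²))
L(-17 - 1*(-32))/(-2302) = √(2 + 2*(-17 - 1*(-32))²)/(-2302) = √(2 + 2*(-17 + 32)²)*(-1/2302) = √(2 + 2*15²)*(-1/2302) = √(2 + 2*225)*(-1/2302) = √(2 + 450)*(-1/2302) = √452*(-1/2302) = (2*√113)*(-1/2302) = -√113/1151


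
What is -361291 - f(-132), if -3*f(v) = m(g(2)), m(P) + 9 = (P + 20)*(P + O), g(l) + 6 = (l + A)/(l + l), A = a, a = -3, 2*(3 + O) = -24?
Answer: -17346787/48 ≈ -3.6139e+5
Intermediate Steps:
O = -15 (O = -3 + (½)*(-24) = -3 - 12 = -15)
A = -3
g(l) = -6 + (-3 + l)/(2*l) (g(l) = -6 + (l - 3)/(l + l) = -6 + (-3 + l)/((2*l)) = -6 + (-3 + l)*(1/(2*l)) = -6 + (-3 + l)/(2*l))
m(P) = -9 + (-15 + P)*(20 + P) (m(P) = -9 + (P + 20)*(P - 15) = -9 + (20 + P)*(-15 + P) = -9 + (-15 + P)*(20 + P))
f(v) = 4819/48 (f(v) = -(-309 + ((½)*(-3 - 11*2)/2)² + 5*((½)*(-3 - 11*2)/2))/3 = -(-309 + ((½)*(½)*(-3 - 22))² + 5*((½)*(½)*(-3 - 22)))/3 = -(-309 + ((½)*(½)*(-25))² + 5*((½)*(½)*(-25)))/3 = -(-309 + (-25/4)² + 5*(-25/4))/3 = -(-309 + 625/16 - 125/4)/3 = -⅓*(-4819/16) = 4819/48)
-361291 - f(-132) = -361291 - 1*4819/48 = -361291 - 4819/48 = -17346787/48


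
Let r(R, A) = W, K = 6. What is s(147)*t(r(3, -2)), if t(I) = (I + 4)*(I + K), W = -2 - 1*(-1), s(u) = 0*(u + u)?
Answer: 0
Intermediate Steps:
s(u) = 0 (s(u) = 0*(2*u) = 0)
W = -1 (W = -2 + 1 = -1)
r(R, A) = -1
t(I) = (4 + I)*(6 + I) (t(I) = (I + 4)*(I + 6) = (4 + I)*(6 + I))
s(147)*t(r(3, -2)) = 0*(24 + (-1)² + 10*(-1)) = 0*(24 + 1 - 10) = 0*15 = 0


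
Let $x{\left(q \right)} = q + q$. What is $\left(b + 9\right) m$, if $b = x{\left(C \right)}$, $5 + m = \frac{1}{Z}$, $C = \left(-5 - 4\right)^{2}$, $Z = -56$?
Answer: $- \frac{48051}{56} \approx -858.05$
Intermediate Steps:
$C = 81$ ($C = \left(-9\right)^{2} = 81$)
$m = - \frac{281}{56}$ ($m = -5 + \frac{1}{-56} = -5 - \frac{1}{56} = - \frac{281}{56} \approx -5.0179$)
$x{\left(q \right)} = 2 q$
$b = 162$ ($b = 2 \cdot 81 = 162$)
$\left(b + 9\right) m = \left(162 + 9\right) \left(- \frac{281}{56}\right) = 171 \left(- \frac{281}{56}\right) = - \frac{48051}{56}$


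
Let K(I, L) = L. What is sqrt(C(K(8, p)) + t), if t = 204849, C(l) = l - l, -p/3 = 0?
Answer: 27*sqrt(281) ≈ 452.60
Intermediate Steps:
p = 0 (p = -3*0 = 0)
C(l) = 0
sqrt(C(K(8, p)) + t) = sqrt(0 + 204849) = sqrt(204849) = 27*sqrt(281)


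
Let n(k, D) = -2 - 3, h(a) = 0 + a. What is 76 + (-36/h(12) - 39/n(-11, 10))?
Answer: 404/5 ≈ 80.800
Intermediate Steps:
h(a) = a
n(k, D) = -5
76 + (-36/h(12) - 39/n(-11, 10)) = 76 + (-36/12 - 39/(-5)) = 76 + (-36*1/12 - 39*(-1/5)) = 76 + (-3 + 39/5) = 76 + 24/5 = 404/5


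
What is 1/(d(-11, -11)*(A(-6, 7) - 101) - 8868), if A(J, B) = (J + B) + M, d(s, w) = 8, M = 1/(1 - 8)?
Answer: -7/67684 ≈ -0.00010342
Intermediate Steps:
M = -1/7 (M = 1/(-7) = -1/7 ≈ -0.14286)
A(J, B) = -1/7 + B + J (A(J, B) = (J + B) - 1/7 = (B + J) - 1/7 = -1/7 + B + J)
1/(d(-11, -11)*(A(-6, 7) - 101) - 8868) = 1/(8*((-1/7 + 7 - 6) - 101) - 8868) = 1/(8*(6/7 - 101) - 8868) = 1/(8*(-701/7) - 8868) = 1/(-5608/7 - 8868) = 1/(-67684/7) = -7/67684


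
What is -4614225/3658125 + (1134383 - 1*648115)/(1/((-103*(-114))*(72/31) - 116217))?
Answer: -65396945198482313/1512025 ≈ -4.3251e+10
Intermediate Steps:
-4614225/3658125 + (1134383 - 1*648115)/(1/((-103*(-114))*(72/31) - 116217)) = -4614225*1/3658125 + (1134383 - 648115)/(1/(11742*(72*(1/31)) - 116217)) = -61523/48775 + 486268/(1/(11742*(72/31) - 116217)) = -61523/48775 + 486268/(1/(845424/31 - 116217)) = -61523/48775 + 486268/(1/(-2757303/31)) = -61523/48775 + 486268/(-31/2757303) = -61523/48775 + 486268*(-2757303/31) = -61523/48775 - 1340788215204/31 = -65396945198482313/1512025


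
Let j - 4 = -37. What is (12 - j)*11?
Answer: 495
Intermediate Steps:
j = -33 (j = 4 - 37 = -33)
(12 - j)*11 = (12 - 1*(-33))*11 = (12 + 33)*11 = 45*11 = 495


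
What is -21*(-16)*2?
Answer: 672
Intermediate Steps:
-21*(-16)*2 = 336*2 = 672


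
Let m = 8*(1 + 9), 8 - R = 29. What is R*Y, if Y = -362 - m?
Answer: 9282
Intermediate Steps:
R = -21 (R = 8 - 1*29 = 8 - 29 = -21)
m = 80 (m = 8*10 = 80)
Y = -442 (Y = -362 - 1*80 = -362 - 80 = -442)
R*Y = -21*(-442) = 9282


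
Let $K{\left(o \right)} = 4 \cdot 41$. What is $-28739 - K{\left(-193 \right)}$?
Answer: $-28903$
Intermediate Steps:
$K{\left(o \right)} = 164$
$-28739 - K{\left(-193 \right)} = -28739 - 164 = -28903$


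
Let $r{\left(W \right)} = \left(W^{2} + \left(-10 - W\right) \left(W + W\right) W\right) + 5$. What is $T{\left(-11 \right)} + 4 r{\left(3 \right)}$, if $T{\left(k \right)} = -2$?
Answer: $-882$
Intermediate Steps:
$r{\left(W \right)} = 5 + W^{2} + 2 W^{2} \left(-10 - W\right)$ ($r{\left(W \right)} = \left(W^{2} + \left(-10 - W\right) 2 W W\right) + 5 = \left(W^{2} + 2 W \left(-10 - W\right) W\right) + 5 = \left(W^{2} + 2 W^{2} \left(-10 - W\right)\right) + 5 = 5 + W^{2} + 2 W^{2} \left(-10 - W\right)$)
$T{\left(-11 \right)} + 4 r{\left(3 \right)} = -2 + 4 \left(5 - 19 \cdot 3^{2} - 2 \cdot 3^{3}\right) = -2 + 4 \left(5 - 171 - 54\right) = -2 + 4 \left(-220\right) = -2 - 880 = -882$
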